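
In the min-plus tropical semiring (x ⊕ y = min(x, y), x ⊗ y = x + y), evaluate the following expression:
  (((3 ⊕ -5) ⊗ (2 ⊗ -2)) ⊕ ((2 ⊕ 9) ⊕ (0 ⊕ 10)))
(((3 ⊕ -5) ⊗ (2 ⊗ -2)) ⊕ ((2 ⊕ 9) ⊕ (0 ⊕ 10))) = -5

Expand innermost to outermost. Recall ⊕ takes the minimum of its arguments and ⊗ takes their sum. Working out the expression (((3 ⊕ -5) ⊗ (2 ⊗ -2)) ⊕ ((2 ⊕ 9) ⊕ (0 ⊕ 10))) gives -5.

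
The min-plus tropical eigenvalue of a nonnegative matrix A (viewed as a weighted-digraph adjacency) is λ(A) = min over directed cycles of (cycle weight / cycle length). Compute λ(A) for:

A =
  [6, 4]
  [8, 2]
λ(A) = 2

Enumerate directed cycles and compute their means (weight / length). Sample:
  cycle 0 → 0: weight = 6, length = 1, mean = 6/1 ≈ 6.000
  cycle 1 → 1: weight = 2, length = 1, mean = 2/1 ≈ 2.000
  cycle 0 → 1 → 0: weight = 12, length = 2, mean = 12/2 ≈ 6.000
  cycle 1 → 0 → 1: weight = 12, length = 2, mean = 12/2 ≈ 6.000
Minimum mean = 2.000, attained e.g. along the cycle 1 → 1 with weight 2 and length 1. So λ(A) = 2/1 = 2.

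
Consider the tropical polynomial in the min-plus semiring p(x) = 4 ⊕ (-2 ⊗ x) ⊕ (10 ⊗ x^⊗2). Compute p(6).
p(6) = 4

A tropical monomial a ⊗ x^⊗i evaluates to a + i · x. Evaluating each term at x = 6:
  Term 0 contributes 4 + 0 · 6 = 4
  Term 1 contributes -2 + 1 · 6 = 4
  Term 2 contributes 10 + 2 · 6 = 22
p(6) = ⊕ of these = min[4, 4, 22] = 4.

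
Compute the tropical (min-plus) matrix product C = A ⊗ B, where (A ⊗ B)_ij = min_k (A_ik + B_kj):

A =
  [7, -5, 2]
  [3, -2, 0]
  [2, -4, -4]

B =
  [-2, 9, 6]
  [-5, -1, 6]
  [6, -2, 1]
A ⊗ B =
  [-10, -6, 1]
  [-7, -3, 1]
  [-9, -6, -3]

Apply the min-plus product entry-by-entry:
  C[0][0] = min over k of (A[0][0] + B[0][0] = 7 + -2 = 5, A[0][1] + B[1][0] = -5 + -5 = -10, A[0][2] + B[2][0] = 2 + 6 = 8) = -10 (attained at k = 1)
  C[0][1] = min over k of (A[0][0] + B[0][1] = 7 + 9 = 16, A[0][1] + B[1][1] = -5 + -1 = -6, A[0][2] + B[2][1] = 2 + -2 = 0) = -6 (attained at k = 1)
  C[0][2] = min over k of (A[0][0] + B[0][2] = 7 + 6 = 13, A[0][1] + B[1][2] = -5 + 6 = 1, A[0][2] + B[2][2] = 2 + 1 = 3) = 1 (attained at k = 1)
  C[1][0] = min over k of (A[1][0] + B[0][0] = 3 + -2 = 1, A[1][1] + B[1][0] = -2 + -5 = -7, A[1][2] + B[2][0] = 0 + 6 = 6) = -7 (attained at k = 1)
  C[1][1] = min over k of (A[1][0] + B[0][1] = 3 + 9 = 12, A[1][1] + B[1][1] = -2 + -1 = -3, A[1][2] + B[2][1] = 0 + -2 = -2) = -3 (attained at k = 1)
  C[1][2] = min over k of (A[1][0] + B[0][2] = 3 + 6 = 9, A[1][1] + B[1][2] = -2 + 6 = 4, A[1][2] + B[2][2] = 0 + 1 = 1) = 1 (attained at k = 2)
  C[2][0] = min over k of (A[2][0] + B[0][0] = 2 + -2 = 0, A[2][1] + B[1][0] = -4 + -5 = -9, A[2][2] + B[2][0] = -4 + 6 = 2) = -9 (attained at k = 1)
  C[2][1] = min over k of (A[2][0] + B[0][1] = 2 + 9 = 11, A[2][1] + B[1][1] = -4 + -1 = -5, A[2][2] + B[2][1] = -4 + -2 = -6) = -6 (attained at k = 2)
  C[2][2] = min over k of (A[2][0] + B[0][2] = 2 + 6 = 8, A[2][1] + B[1][2] = -4 + 6 = 2, A[2][2] + B[2][2] = -4 + 1 = -3) = -3 (attained at k = 2)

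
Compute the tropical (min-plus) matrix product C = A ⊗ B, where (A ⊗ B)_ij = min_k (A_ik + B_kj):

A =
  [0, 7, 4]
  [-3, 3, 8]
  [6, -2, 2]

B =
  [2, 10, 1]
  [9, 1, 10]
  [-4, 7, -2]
A ⊗ B =
  [0, 8, 1]
  [-1, 4, -2]
  [-2, -1, 0]

Apply the min-plus product entry-by-entry:
  C[0][0] = min over k of (A[0][0] + B[0][0] = 0 + 2 = 2, A[0][1] + B[1][0] = 7 + 9 = 16, A[0][2] + B[2][0] = 4 + -4 = 0) = 0 (attained at k = 2)
  C[0][1] = min over k of (A[0][0] + B[0][1] = 0 + 10 = 10, A[0][1] + B[1][1] = 7 + 1 = 8, A[0][2] + B[2][1] = 4 + 7 = 11) = 8 (attained at k = 1)
  C[0][2] = min over k of (A[0][0] + B[0][2] = 0 + 1 = 1, A[0][1] + B[1][2] = 7 + 10 = 17, A[0][2] + B[2][2] = 4 + -2 = 2) = 1 (attained at k = 0)
  C[1][0] = min over k of (A[1][0] + B[0][0] = -3 + 2 = -1, A[1][1] + B[1][0] = 3 + 9 = 12, A[1][2] + B[2][0] = 8 + -4 = 4) = -1 (attained at k = 0)
  C[1][1] = min over k of (A[1][0] + B[0][1] = -3 + 10 = 7, A[1][1] + B[1][1] = 3 + 1 = 4, A[1][2] + B[2][1] = 8 + 7 = 15) = 4 (attained at k = 1)
  C[1][2] = min over k of (A[1][0] + B[0][2] = -3 + 1 = -2, A[1][1] + B[1][2] = 3 + 10 = 13, A[1][2] + B[2][2] = 8 + -2 = 6) = -2 (attained at k = 0)
  C[2][0] = min over k of (A[2][0] + B[0][0] = 6 + 2 = 8, A[2][1] + B[1][0] = -2 + 9 = 7, A[2][2] + B[2][0] = 2 + -4 = -2) = -2 (attained at k = 2)
  C[2][1] = min over k of (A[2][0] + B[0][1] = 6 + 10 = 16, A[2][1] + B[1][1] = -2 + 1 = -1, A[2][2] + B[2][1] = 2 + 7 = 9) = -1 (attained at k = 1)
  C[2][2] = min over k of (A[2][0] + B[0][2] = 6 + 1 = 7, A[2][1] + B[1][2] = -2 + 10 = 8, A[2][2] + B[2][2] = 2 + -2 = 0) = 0 (attained at k = 2)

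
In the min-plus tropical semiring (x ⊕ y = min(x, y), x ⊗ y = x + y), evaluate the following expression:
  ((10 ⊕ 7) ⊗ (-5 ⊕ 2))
((10 ⊕ 7) ⊗ (-5 ⊕ 2)) = 2

Expand innermost to outermost. Recall ⊕ takes the minimum of its arguments and ⊗ takes their sum. Working out the expression ((10 ⊕ 7) ⊗ (-5 ⊕ 2)) gives 2.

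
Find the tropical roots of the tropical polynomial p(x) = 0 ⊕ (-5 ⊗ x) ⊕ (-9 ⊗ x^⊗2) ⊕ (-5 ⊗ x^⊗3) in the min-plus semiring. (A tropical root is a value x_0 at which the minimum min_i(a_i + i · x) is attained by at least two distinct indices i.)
Roots: {-4, 4, 5}

Each tropical root is a break point of the lower envelope of the lines y = a_i + i · x (there are 4 lines, with slopes 0, 1, ..., 3). Only the lines that attain the minimum somewhere contribute to roots; other lines are dominated. Here the surviving (envelope) indices are i = 3, i = 2, i = 1, i = 0.
Intersections between consecutive envelope lines give the roots: for adjacent envelope indices i < j the intersection is x = (a_i − a_j) / (j − i). Reading off the sorted break points: {-4, 4, 5}.
Verification: at each break x_0, at least two indices attain the minimum of min_i(a_i + i · x_0).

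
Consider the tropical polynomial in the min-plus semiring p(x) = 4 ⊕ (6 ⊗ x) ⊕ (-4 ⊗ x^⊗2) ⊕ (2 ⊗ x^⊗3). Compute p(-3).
p(-3) = -10

A tropical monomial a ⊗ x^⊗i evaluates to a + i · x. Evaluating each term at x = -3:
  Term 0 contributes 4 + 0 · -3 = 4
  Term 1 contributes 6 + 1 · -3 = 3
  Term 2 contributes -4 + 2 · -3 = -10
  Term 3 contributes 2 + 3 · -3 = -7
p(-3) = ⊕ of these = min[4, 3, -10, -7] = -10.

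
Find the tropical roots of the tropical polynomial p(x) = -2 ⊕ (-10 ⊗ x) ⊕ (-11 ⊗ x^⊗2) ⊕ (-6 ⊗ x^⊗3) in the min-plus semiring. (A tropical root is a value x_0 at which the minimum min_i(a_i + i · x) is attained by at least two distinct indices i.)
Roots: {-5, 1, 8}

Each tropical root is a break point of the lower envelope of the lines y = a_i + i · x (there are 4 lines, with slopes 0, 1, ..., 3). Only the lines that attain the minimum somewhere contribute to roots; other lines are dominated. Here the surviving (envelope) indices are i = 3, i = 2, i = 1, i = 0.
Intersections between consecutive envelope lines give the roots: for adjacent envelope indices i < j the intersection is x = (a_i − a_j) / (j − i). Reading off the sorted break points: {-5, 1, 8}.
Verification: at each break x_0, at least two indices attain the minimum of min_i(a_i + i · x_0).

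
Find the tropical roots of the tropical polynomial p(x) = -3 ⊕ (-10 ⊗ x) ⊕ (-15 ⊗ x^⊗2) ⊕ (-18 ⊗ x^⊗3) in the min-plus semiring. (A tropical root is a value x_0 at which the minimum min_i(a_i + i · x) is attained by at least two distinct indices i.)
Roots: {3, 5, 7}

Each tropical root is a break point of the lower envelope of the lines y = a_i + i · x (there are 4 lines, with slopes 0, 1, ..., 3). Only the lines that attain the minimum somewhere contribute to roots; other lines are dominated. Here the surviving (envelope) indices are i = 3, i = 2, i = 1, i = 0.
Intersections between consecutive envelope lines give the roots: for adjacent envelope indices i < j the intersection is x = (a_i − a_j) / (j − i). Reading off the sorted break points: {3, 5, 7}.
Verification: at each break x_0, at least two indices attain the minimum of min_i(a_i + i · x_0).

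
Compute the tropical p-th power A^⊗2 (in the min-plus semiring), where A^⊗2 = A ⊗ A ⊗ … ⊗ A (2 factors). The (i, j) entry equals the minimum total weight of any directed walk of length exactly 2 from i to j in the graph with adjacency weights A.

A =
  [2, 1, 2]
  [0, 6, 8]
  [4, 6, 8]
A^⊗2 =
  [1, 3, 4]
  [2, 1, 2]
  [6, 5, 6]

Each entry (A^⊗2)_ij equals the minimum over all length-2 walks i = v_0 → v_1 → … → v_2 = j of Σ_t A[v_t][v_{t+1}]. For example, for (i, j) = (0, 2) we minimise over 3 possible intermediate vertex sequences; the minimum is 4, attained along the walk 0 → 0 → 2.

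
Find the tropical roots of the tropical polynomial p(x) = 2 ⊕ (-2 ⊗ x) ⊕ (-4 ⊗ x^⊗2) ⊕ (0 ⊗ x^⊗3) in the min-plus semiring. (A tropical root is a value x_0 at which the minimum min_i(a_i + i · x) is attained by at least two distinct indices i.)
Roots: {-4, 2, 4}

Each tropical root is a break point of the lower envelope of the lines y = a_i + i · x (there are 4 lines, with slopes 0, 1, ..., 3). Only the lines that attain the minimum somewhere contribute to roots; other lines are dominated. Here the surviving (envelope) indices are i = 3, i = 2, i = 1, i = 0.
Intersections between consecutive envelope lines give the roots: for adjacent envelope indices i < j the intersection is x = (a_i − a_j) / (j − i). Reading off the sorted break points: {-4, 2, 4}.
Verification: at each break x_0, at least two indices attain the minimum of min_i(a_i + i · x_0).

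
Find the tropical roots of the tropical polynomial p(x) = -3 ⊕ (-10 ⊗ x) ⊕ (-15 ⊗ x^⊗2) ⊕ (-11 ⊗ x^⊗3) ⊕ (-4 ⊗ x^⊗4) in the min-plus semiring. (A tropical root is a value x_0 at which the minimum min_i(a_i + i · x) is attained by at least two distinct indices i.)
Roots: {-7, -4, 5, 7}

Each tropical root is a break point of the lower envelope of the lines y = a_i + i · x (there are 5 lines, with slopes 0, 1, ..., 4). Only the lines that attain the minimum somewhere contribute to roots; other lines are dominated. Here the surviving (envelope) indices are i = 4, i = 3, i = 2, i = 1, i = 0.
Intersections between consecutive envelope lines give the roots: for adjacent envelope indices i < j the intersection is x = (a_i − a_j) / (j − i). Reading off the sorted break points: {-7, -4, 5, 7}.
Verification: at each break x_0, at least two indices attain the minimum of min_i(a_i + i · x_0).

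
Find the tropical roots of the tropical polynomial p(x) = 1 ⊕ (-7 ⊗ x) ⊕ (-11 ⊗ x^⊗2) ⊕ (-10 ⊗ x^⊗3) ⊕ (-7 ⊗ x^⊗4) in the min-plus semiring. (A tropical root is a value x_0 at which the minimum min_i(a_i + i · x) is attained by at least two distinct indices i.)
Roots: {-3, -1, 4, 8}

Each tropical root is a break point of the lower envelope of the lines y = a_i + i · x (there are 5 lines, with slopes 0, 1, ..., 4). Only the lines that attain the minimum somewhere contribute to roots; other lines are dominated. Here the surviving (envelope) indices are i = 4, i = 3, i = 2, i = 1, i = 0.
Intersections between consecutive envelope lines give the roots: for adjacent envelope indices i < j the intersection is x = (a_i − a_j) / (j − i). Reading off the sorted break points: {-3, -1, 4, 8}.
Verification: at each break x_0, at least two indices attain the minimum of min_i(a_i + i · x_0).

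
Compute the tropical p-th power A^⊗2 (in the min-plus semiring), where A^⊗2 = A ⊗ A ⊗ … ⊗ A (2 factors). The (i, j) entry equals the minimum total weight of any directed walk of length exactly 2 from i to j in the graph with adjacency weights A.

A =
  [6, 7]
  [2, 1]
A^⊗2 =
  [9, 8]
  [3, 2]

Each entry (A^⊗2)_ij equals the minimum over all length-2 walks i = v_0 → v_1 → … → v_2 = j of Σ_t A[v_t][v_{t+1}]. For example, for (i, j) = (0, 1) we minimise over 2 possible intermediate vertex sequences; the minimum is 8, attained along the walk 0 → 1 → 1.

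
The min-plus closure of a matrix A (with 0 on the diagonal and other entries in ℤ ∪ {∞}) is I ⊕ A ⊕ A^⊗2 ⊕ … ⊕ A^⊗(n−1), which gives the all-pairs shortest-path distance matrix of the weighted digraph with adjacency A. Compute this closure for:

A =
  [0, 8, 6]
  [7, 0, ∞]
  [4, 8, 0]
Closure =
  [0, 8, 6]
  [7, 0, 13]
  [4, 8, 0]

This is the Floyd-Warshall all-pairs shortest-path computation. For each intermediate vertex k = 0, 1, …, 2, update dist[i][j] ← min(dist[i][j], dist[i][k] + dist[k][j]). The final matrix gives, for each (i, j), the minimum total weight of any directed path from i to j (possibly empty when i = j).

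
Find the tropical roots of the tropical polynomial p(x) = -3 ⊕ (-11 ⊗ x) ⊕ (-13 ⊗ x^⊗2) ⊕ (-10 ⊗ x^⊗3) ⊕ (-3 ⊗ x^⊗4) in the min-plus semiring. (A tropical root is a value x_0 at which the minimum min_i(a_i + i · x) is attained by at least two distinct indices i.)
Roots: {-7, -3, 2, 8}

Each tropical root is a break point of the lower envelope of the lines y = a_i + i · x (there are 5 lines, with slopes 0, 1, ..., 4). Only the lines that attain the minimum somewhere contribute to roots; other lines are dominated. Here the surviving (envelope) indices are i = 4, i = 3, i = 2, i = 1, i = 0.
Intersections between consecutive envelope lines give the roots: for adjacent envelope indices i < j the intersection is x = (a_i − a_j) / (j − i). Reading off the sorted break points: {-7, -3, 2, 8}.
Verification: at each break x_0, at least two indices attain the minimum of min_i(a_i + i · x_0).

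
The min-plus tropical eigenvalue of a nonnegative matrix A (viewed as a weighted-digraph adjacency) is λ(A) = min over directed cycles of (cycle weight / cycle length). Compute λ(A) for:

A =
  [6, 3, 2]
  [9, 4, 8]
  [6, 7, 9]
λ(A) = 4

Enumerate directed cycles and compute their means (weight / length). Sample:
  cycle 0 → 0: weight = 6, length = 1, mean = 6/1 ≈ 6.000
  cycle 1 → 1: weight = 4, length = 1, mean = 4/1 ≈ 4.000
  cycle 2 → 2: weight = 9, length = 1, mean = 9/1 ≈ 9.000
  cycle 0 → 1 → 0: weight = 12, length = 2, mean = 12/2 ≈ 6.000
  cycle 0 → 2 → 0: weight = 8, length = 2, mean = 8/2 ≈ 4.000
  cycle 1 → 0 → 1: weight = 12, length = 2, mean = 12/2 ≈ 6.000
Minimum mean = 4.000, attained e.g. along the cycle 1 → 1 with weight 4 and length 1. So λ(A) = 4/1 = 4.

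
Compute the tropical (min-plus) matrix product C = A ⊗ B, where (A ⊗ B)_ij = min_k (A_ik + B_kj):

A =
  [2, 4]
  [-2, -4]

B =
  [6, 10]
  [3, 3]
A ⊗ B =
  [7, 7]
  [-1, -1]

Apply the min-plus product entry-by-entry:
  C[0][0] = min over k of (A[0][0] + B[0][0] = 2 + 6 = 8, A[0][1] + B[1][0] = 4 + 3 = 7) = 7 (attained at k = 1)
  C[0][1] = min over k of (A[0][0] + B[0][1] = 2 + 10 = 12, A[0][1] + B[1][1] = 4 + 3 = 7) = 7 (attained at k = 1)
  C[1][0] = min over k of (A[1][0] + B[0][0] = -2 + 6 = 4, A[1][1] + B[1][0] = -4 + 3 = -1) = -1 (attained at k = 1)
  C[1][1] = min over k of (A[1][0] + B[0][1] = -2 + 10 = 8, A[1][1] + B[1][1] = -4 + 3 = -1) = -1 (attained at k = 1)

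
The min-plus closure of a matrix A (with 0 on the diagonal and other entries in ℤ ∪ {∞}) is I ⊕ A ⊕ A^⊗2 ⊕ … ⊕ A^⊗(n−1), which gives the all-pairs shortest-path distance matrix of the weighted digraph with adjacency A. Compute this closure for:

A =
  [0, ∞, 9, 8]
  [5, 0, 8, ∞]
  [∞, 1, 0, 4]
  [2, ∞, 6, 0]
Closure =
  [0, 10, 9, 8]
  [5, 0, 8, 12]
  [6, 1, 0, 4]
  [2, 7, 6, 0]

This is the Floyd-Warshall all-pairs shortest-path computation. For each intermediate vertex k = 0, 1, …, 3, update dist[i][j] ← min(dist[i][j], dist[i][k] + dist[k][j]). The final matrix gives, for each (i, j), the minimum total weight of any directed path from i to j (possibly empty when i = j).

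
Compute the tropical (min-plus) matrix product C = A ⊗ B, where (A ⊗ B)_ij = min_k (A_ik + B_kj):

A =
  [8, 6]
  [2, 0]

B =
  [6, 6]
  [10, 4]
A ⊗ B =
  [14, 10]
  [8, 4]

Apply the min-plus product entry-by-entry:
  C[0][0] = min over k of (A[0][0] + B[0][0] = 8 + 6 = 14, A[0][1] + B[1][0] = 6 + 10 = 16) = 14 (attained at k = 0)
  C[0][1] = min over k of (A[0][0] + B[0][1] = 8 + 6 = 14, A[0][1] + B[1][1] = 6 + 4 = 10) = 10 (attained at k = 1)
  C[1][0] = min over k of (A[1][0] + B[0][0] = 2 + 6 = 8, A[1][1] + B[1][0] = 0 + 10 = 10) = 8 (attained at k = 0)
  C[1][1] = min over k of (A[1][0] + B[0][1] = 2 + 6 = 8, A[1][1] + B[1][1] = 0 + 4 = 4) = 4 (attained at k = 1)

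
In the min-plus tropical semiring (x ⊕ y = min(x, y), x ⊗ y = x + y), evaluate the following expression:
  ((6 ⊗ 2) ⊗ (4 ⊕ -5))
((6 ⊗ 2) ⊗ (4 ⊕ -5)) = 3

Expand innermost to outermost. Recall ⊕ takes the minimum of its arguments and ⊗ takes their sum. Working out the expression ((6 ⊗ 2) ⊗ (4 ⊕ -5)) gives 3.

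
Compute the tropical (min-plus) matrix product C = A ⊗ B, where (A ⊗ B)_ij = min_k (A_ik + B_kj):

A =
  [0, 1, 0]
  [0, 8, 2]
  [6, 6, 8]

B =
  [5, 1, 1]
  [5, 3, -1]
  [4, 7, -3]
A ⊗ B =
  [4, 1, -3]
  [5, 1, -1]
  [11, 7, 5]

Apply the min-plus product entry-by-entry:
  C[0][0] = min over k of (A[0][0] + B[0][0] = 0 + 5 = 5, A[0][1] + B[1][0] = 1 + 5 = 6, A[0][2] + B[2][0] = 0 + 4 = 4) = 4 (attained at k = 2)
  C[0][1] = min over k of (A[0][0] + B[0][1] = 0 + 1 = 1, A[0][1] + B[1][1] = 1 + 3 = 4, A[0][2] + B[2][1] = 0 + 7 = 7) = 1 (attained at k = 0)
  C[0][2] = min over k of (A[0][0] + B[0][2] = 0 + 1 = 1, A[0][1] + B[1][2] = 1 + -1 = 0, A[0][2] + B[2][2] = 0 + -3 = -3) = -3 (attained at k = 2)
  C[1][0] = min over k of (A[1][0] + B[0][0] = 0 + 5 = 5, A[1][1] + B[1][0] = 8 + 5 = 13, A[1][2] + B[2][0] = 2 + 4 = 6) = 5 (attained at k = 0)
  C[1][1] = min over k of (A[1][0] + B[0][1] = 0 + 1 = 1, A[1][1] + B[1][1] = 8 + 3 = 11, A[1][2] + B[2][1] = 2 + 7 = 9) = 1 (attained at k = 0)
  C[1][2] = min over k of (A[1][0] + B[0][2] = 0 + 1 = 1, A[1][1] + B[1][2] = 8 + -1 = 7, A[1][2] + B[2][2] = 2 + -3 = -1) = -1 (attained at k = 2)
  C[2][0] = min over k of (A[2][0] + B[0][0] = 6 + 5 = 11, A[2][1] + B[1][0] = 6 + 5 = 11, A[2][2] + B[2][0] = 8 + 4 = 12) = 11 (attained at k = 0)
  C[2][1] = min over k of (A[2][0] + B[0][1] = 6 + 1 = 7, A[2][1] + B[1][1] = 6 + 3 = 9, A[2][2] + B[2][1] = 8 + 7 = 15) = 7 (attained at k = 0)
  C[2][2] = min over k of (A[2][0] + B[0][2] = 6 + 1 = 7, A[2][1] + B[1][2] = 6 + -1 = 5, A[2][2] + B[2][2] = 8 + -3 = 5) = 5 (attained at k = 1)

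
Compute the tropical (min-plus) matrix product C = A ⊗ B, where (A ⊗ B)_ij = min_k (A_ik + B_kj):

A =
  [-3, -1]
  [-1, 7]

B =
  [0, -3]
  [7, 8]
A ⊗ B =
  [-3, -6]
  [-1, -4]

Apply the min-plus product entry-by-entry:
  C[0][0] = min over k of (A[0][0] + B[0][0] = -3 + 0 = -3, A[0][1] + B[1][0] = -1 + 7 = 6) = -3 (attained at k = 0)
  C[0][1] = min over k of (A[0][0] + B[0][1] = -3 + -3 = -6, A[0][1] + B[1][1] = -1 + 8 = 7) = -6 (attained at k = 0)
  C[1][0] = min over k of (A[1][0] + B[0][0] = -1 + 0 = -1, A[1][1] + B[1][0] = 7 + 7 = 14) = -1 (attained at k = 0)
  C[1][1] = min over k of (A[1][0] + B[0][1] = -1 + -3 = -4, A[1][1] + B[1][1] = 7 + 8 = 15) = -4 (attained at k = 0)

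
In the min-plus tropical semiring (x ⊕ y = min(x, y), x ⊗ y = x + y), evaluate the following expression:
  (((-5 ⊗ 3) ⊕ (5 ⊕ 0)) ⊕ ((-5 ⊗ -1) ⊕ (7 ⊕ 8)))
(((-5 ⊗ 3) ⊕ (5 ⊕ 0)) ⊕ ((-5 ⊗ -1) ⊕ (7 ⊕ 8))) = -6

Expand innermost to outermost. Recall ⊕ takes the minimum of its arguments and ⊗ takes their sum. Working out the expression (((-5 ⊗ 3) ⊕ (5 ⊕ 0)) ⊕ ((-5 ⊗ -1) ⊕ (7 ⊕ 8))) gives -6.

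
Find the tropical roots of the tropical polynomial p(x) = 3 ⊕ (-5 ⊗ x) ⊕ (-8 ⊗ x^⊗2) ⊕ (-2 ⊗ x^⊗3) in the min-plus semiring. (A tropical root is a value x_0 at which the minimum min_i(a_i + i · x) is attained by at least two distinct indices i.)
Roots: {-6, 3, 8}

Each tropical root is a break point of the lower envelope of the lines y = a_i + i · x (there are 4 lines, with slopes 0, 1, ..., 3). Only the lines that attain the minimum somewhere contribute to roots; other lines are dominated. Here the surviving (envelope) indices are i = 3, i = 2, i = 1, i = 0.
Intersections between consecutive envelope lines give the roots: for adjacent envelope indices i < j the intersection is x = (a_i − a_j) / (j − i). Reading off the sorted break points: {-6, 3, 8}.
Verification: at each break x_0, at least two indices attain the minimum of min_i(a_i + i · x_0).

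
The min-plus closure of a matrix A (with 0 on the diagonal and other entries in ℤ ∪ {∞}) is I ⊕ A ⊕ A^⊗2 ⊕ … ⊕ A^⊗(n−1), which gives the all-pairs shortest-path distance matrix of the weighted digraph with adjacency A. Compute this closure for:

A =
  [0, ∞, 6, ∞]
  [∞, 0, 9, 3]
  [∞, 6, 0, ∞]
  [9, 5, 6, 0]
Closure =
  [0, 12, 6, 15]
  [12, 0, 9, 3]
  [18, 6, 0, 9]
  [9, 5, 6, 0]

This is the Floyd-Warshall all-pairs shortest-path computation. For each intermediate vertex k = 0, 1, …, 3, update dist[i][j] ← min(dist[i][j], dist[i][k] + dist[k][j]). The final matrix gives, for each (i, j), the minimum total weight of any directed path from i to j (possibly empty when i = j).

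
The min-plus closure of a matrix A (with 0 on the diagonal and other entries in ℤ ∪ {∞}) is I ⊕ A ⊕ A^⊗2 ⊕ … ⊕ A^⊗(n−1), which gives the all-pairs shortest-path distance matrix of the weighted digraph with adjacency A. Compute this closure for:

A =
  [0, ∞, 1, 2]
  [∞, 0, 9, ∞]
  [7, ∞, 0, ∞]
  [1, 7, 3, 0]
Closure =
  [0, 9, 1, 2]
  [16, 0, 9, 18]
  [7, 16, 0, 9]
  [1, 7, 2, 0]

This is the Floyd-Warshall all-pairs shortest-path computation. For each intermediate vertex k = 0, 1, …, 3, update dist[i][j] ← min(dist[i][j], dist[i][k] + dist[k][j]). The final matrix gives, for each (i, j), the minimum total weight of any directed path from i to j (possibly empty when i = j).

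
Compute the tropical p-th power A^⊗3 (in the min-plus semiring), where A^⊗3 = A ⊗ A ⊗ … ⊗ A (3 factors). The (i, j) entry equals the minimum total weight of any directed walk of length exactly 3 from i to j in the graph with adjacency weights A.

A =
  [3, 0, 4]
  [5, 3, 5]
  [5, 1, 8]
A^⊗3 =
  [8, 5, 8]
  [10, 8, 10]
  [9, 6, 9]

Each entry (A^⊗3)_ij equals the minimum over all length-3 walks i = v_0 → v_1 → … → v_3 = j of Σ_t A[v_t][v_{t+1}]. For example, for (i, j) = (0, 2) we minimise over 9 possible intermediate vertex sequences; the minimum is 8, attained along the walk 0 → 0 → 1 → 2.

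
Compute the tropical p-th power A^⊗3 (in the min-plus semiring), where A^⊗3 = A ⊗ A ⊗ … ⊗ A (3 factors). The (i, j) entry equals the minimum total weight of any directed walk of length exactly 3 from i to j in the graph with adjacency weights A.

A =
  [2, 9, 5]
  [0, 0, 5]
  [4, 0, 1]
A^⊗3 =
  [5, 5, 7]
  [0, 0, 5]
  [0, 0, 3]

Each entry (A^⊗3)_ij equals the minimum over all length-3 walks i = v_0 → v_1 → … → v_3 = j of Σ_t A[v_t][v_{t+1}]. For example, for (i, j) = (0, 2) we minimise over 9 possible intermediate vertex sequences; the minimum is 7, attained along the walk 0 → 2 → 2 → 2.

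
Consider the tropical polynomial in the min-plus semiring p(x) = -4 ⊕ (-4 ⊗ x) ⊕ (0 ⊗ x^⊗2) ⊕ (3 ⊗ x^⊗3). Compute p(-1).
p(-1) = -5

A tropical monomial a ⊗ x^⊗i evaluates to a + i · x. Evaluating each term at x = -1:
  Term 0 contributes -4 + 0 · -1 = -4
  Term 1 contributes -4 + 1 · -1 = -5
  Term 2 contributes 0 + 2 · -1 = -2
  Term 3 contributes 3 + 3 · -1 = 0
p(-1) = ⊕ of these = min[-4, -5, -2, 0] = -5.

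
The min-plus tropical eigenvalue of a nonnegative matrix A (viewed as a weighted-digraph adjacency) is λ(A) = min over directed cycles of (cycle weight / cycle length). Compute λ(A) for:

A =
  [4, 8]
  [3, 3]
λ(A) = 3

Enumerate directed cycles and compute their means (weight / length). Sample:
  cycle 0 → 0: weight = 4, length = 1, mean = 4/1 ≈ 4.000
  cycle 1 → 1: weight = 3, length = 1, mean = 3/1 ≈ 3.000
  cycle 0 → 1 → 0: weight = 11, length = 2, mean = 11/2 ≈ 5.500
  cycle 1 → 0 → 1: weight = 11, length = 2, mean = 11/2 ≈ 5.500
Minimum mean = 3.000, attained e.g. along the cycle 1 → 1 with weight 3 and length 1. So λ(A) = 3/1 = 3.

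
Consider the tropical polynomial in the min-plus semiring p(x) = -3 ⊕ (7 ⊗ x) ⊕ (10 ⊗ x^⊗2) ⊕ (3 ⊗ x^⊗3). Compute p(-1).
p(-1) = -3

A tropical monomial a ⊗ x^⊗i evaluates to a + i · x. Evaluating each term at x = -1:
  Term 0 contributes -3 + 0 · -1 = -3
  Term 1 contributes 7 + 1 · -1 = 6
  Term 2 contributes 10 + 2 · -1 = 8
  Term 3 contributes 3 + 3 · -1 = 0
p(-1) = ⊕ of these = min[-3, 6, 8, 0] = -3.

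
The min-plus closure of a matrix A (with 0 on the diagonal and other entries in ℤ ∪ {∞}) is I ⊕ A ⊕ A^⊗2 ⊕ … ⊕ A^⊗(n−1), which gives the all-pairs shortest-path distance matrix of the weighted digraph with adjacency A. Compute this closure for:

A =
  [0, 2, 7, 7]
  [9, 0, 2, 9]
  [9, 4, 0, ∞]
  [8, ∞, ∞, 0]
Closure =
  [0, 2, 4, 7]
  [9, 0, 2, 9]
  [9, 4, 0, 13]
  [8, 10, 12, 0]

This is the Floyd-Warshall all-pairs shortest-path computation. For each intermediate vertex k = 0, 1, …, 3, update dist[i][j] ← min(dist[i][j], dist[i][k] + dist[k][j]). The final matrix gives, for each (i, j), the minimum total weight of any directed path from i to j (possibly empty when i = j).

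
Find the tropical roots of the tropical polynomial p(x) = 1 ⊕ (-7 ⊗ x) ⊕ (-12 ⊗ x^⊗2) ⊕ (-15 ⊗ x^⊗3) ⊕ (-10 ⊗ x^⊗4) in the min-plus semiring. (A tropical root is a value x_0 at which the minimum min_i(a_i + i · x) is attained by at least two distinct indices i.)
Roots: {-5, 3, 5, 8}

Each tropical root is a break point of the lower envelope of the lines y = a_i + i · x (there are 5 lines, with slopes 0, 1, ..., 4). Only the lines that attain the minimum somewhere contribute to roots; other lines are dominated. Here the surviving (envelope) indices are i = 4, i = 3, i = 2, i = 1, i = 0.
Intersections between consecutive envelope lines give the roots: for adjacent envelope indices i < j the intersection is x = (a_i − a_j) / (j − i). Reading off the sorted break points: {-5, 3, 5, 8}.
Verification: at each break x_0, at least two indices attain the minimum of min_i(a_i + i · x_0).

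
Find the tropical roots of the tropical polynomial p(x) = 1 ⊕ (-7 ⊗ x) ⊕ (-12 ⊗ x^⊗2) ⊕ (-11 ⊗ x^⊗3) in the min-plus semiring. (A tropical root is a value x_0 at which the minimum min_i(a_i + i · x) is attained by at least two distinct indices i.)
Roots: {-1, 5, 8}

Each tropical root is a break point of the lower envelope of the lines y = a_i + i · x (there are 4 lines, with slopes 0, 1, ..., 3). Only the lines that attain the minimum somewhere contribute to roots; other lines are dominated. Here the surviving (envelope) indices are i = 3, i = 2, i = 1, i = 0.
Intersections between consecutive envelope lines give the roots: for adjacent envelope indices i < j the intersection is x = (a_i − a_j) / (j − i). Reading off the sorted break points: {-1, 5, 8}.
Verification: at each break x_0, at least two indices attain the minimum of min_i(a_i + i · x_0).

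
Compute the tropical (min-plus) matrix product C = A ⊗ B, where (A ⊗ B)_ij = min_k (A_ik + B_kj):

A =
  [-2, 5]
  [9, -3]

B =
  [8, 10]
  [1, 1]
A ⊗ B =
  [6, 6]
  [-2, -2]

Apply the min-plus product entry-by-entry:
  C[0][0] = min over k of (A[0][0] + B[0][0] = -2 + 8 = 6, A[0][1] + B[1][0] = 5 + 1 = 6) = 6 (attained at k = 0)
  C[0][1] = min over k of (A[0][0] + B[0][1] = -2 + 10 = 8, A[0][1] + B[1][1] = 5 + 1 = 6) = 6 (attained at k = 1)
  C[1][0] = min over k of (A[1][0] + B[0][0] = 9 + 8 = 17, A[1][1] + B[1][0] = -3 + 1 = -2) = -2 (attained at k = 1)
  C[1][1] = min over k of (A[1][0] + B[0][1] = 9 + 10 = 19, A[1][1] + B[1][1] = -3 + 1 = -2) = -2 (attained at k = 1)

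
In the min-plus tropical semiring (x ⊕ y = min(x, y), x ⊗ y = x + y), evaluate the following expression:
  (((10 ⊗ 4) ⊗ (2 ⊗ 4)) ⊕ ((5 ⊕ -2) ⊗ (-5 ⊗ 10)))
(((10 ⊗ 4) ⊗ (2 ⊗ 4)) ⊕ ((5 ⊕ -2) ⊗ (-5 ⊗ 10))) = 3

Expand innermost to outermost. Recall ⊕ takes the minimum of its arguments and ⊗ takes their sum. Working out the expression (((10 ⊗ 4) ⊗ (2 ⊗ 4)) ⊕ ((5 ⊕ -2) ⊗ (-5 ⊗ 10))) gives 3.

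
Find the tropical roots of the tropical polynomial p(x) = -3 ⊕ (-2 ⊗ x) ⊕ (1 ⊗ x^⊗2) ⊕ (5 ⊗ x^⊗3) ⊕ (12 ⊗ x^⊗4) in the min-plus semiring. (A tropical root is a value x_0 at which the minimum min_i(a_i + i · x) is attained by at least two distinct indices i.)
Roots: {-7, -4, -3, -1}

Each tropical root is a break point of the lower envelope of the lines y = a_i + i · x (there are 5 lines, with slopes 0, 1, ..., 4). Only the lines that attain the minimum somewhere contribute to roots; other lines are dominated. Here the surviving (envelope) indices are i = 4, i = 3, i = 2, i = 1, i = 0.
Intersections between consecutive envelope lines give the roots: for adjacent envelope indices i < j the intersection is x = (a_i − a_j) / (j − i). Reading off the sorted break points: {-7, -4, -3, -1}.
Verification: at each break x_0, at least two indices attain the minimum of min_i(a_i + i · x_0).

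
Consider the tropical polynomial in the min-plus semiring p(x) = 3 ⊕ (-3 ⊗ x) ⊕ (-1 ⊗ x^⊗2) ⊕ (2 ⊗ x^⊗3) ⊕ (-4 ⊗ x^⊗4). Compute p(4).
p(4) = 1

A tropical monomial a ⊗ x^⊗i evaluates to a + i · x. Evaluating each term at x = 4:
  Term 0 contributes 3 + 0 · 4 = 3
  Term 1 contributes -3 + 1 · 4 = 1
  Term 2 contributes -1 + 2 · 4 = 7
  Term 3 contributes 2 + 3 · 4 = 14
  Term 4 contributes -4 + 4 · 4 = 12
p(4) = ⊕ of these = min[3, 1, 7, 14, 12] = 1.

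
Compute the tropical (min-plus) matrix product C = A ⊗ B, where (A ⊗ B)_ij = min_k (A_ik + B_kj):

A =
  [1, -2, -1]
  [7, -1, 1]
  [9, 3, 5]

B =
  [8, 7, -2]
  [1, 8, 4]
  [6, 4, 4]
A ⊗ B =
  [-1, 3, -1]
  [0, 5, 3]
  [4, 9, 7]

Apply the min-plus product entry-by-entry:
  C[0][0] = min over k of (A[0][0] + B[0][0] = 1 + 8 = 9, A[0][1] + B[1][0] = -2 + 1 = -1, A[0][2] + B[2][0] = -1 + 6 = 5) = -1 (attained at k = 1)
  C[0][1] = min over k of (A[0][0] + B[0][1] = 1 + 7 = 8, A[0][1] + B[1][1] = -2 + 8 = 6, A[0][2] + B[2][1] = -1 + 4 = 3) = 3 (attained at k = 2)
  C[0][2] = min over k of (A[0][0] + B[0][2] = 1 + -2 = -1, A[0][1] + B[1][2] = -2 + 4 = 2, A[0][2] + B[2][2] = -1 + 4 = 3) = -1 (attained at k = 0)
  C[1][0] = min over k of (A[1][0] + B[0][0] = 7 + 8 = 15, A[1][1] + B[1][0] = -1 + 1 = 0, A[1][2] + B[2][0] = 1 + 6 = 7) = 0 (attained at k = 1)
  C[1][1] = min over k of (A[1][0] + B[0][1] = 7 + 7 = 14, A[1][1] + B[1][1] = -1 + 8 = 7, A[1][2] + B[2][1] = 1 + 4 = 5) = 5 (attained at k = 2)
  C[1][2] = min over k of (A[1][0] + B[0][2] = 7 + -2 = 5, A[1][1] + B[1][2] = -1 + 4 = 3, A[1][2] + B[2][2] = 1 + 4 = 5) = 3 (attained at k = 1)
  C[2][0] = min over k of (A[2][0] + B[0][0] = 9 + 8 = 17, A[2][1] + B[1][0] = 3 + 1 = 4, A[2][2] + B[2][0] = 5 + 6 = 11) = 4 (attained at k = 1)
  C[2][1] = min over k of (A[2][0] + B[0][1] = 9 + 7 = 16, A[2][1] + B[1][1] = 3 + 8 = 11, A[2][2] + B[2][1] = 5 + 4 = 9) = 9 (attained at k = 2)
  C[2][2] = min over k of (A[2][0] + B[0][2] = 9 + -2 = 7, A[2][1] + B[1][2] = 3 + 4 = 7, A[2][2] + B[2][2] = 5 + 4 = 9) = 7 (attained at k = 0)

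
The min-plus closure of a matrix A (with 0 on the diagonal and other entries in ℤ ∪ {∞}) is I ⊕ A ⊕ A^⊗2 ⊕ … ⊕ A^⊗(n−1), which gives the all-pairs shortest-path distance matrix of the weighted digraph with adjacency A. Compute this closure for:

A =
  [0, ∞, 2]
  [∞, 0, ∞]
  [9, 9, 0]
Closure =
  [0, 11, 2]
  [∞, 0, ∞]
  [9, 9, 0]

This is the Floyd-Warshall all-pairs shortest-path computation. For each intermediate vertex k = 0, 1, …, 2, update dist[i][j] ← min(dist[i][j], dist[i][k] + dist[k][j]). The final matrix gives, for each (i, j), the minimum total weight of any directed path from i to j (possibly empty when i = j).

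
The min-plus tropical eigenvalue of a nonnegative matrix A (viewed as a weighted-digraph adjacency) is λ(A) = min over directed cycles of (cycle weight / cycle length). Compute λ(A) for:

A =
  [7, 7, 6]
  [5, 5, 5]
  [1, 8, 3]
λ(A) = 3

Enumerate directed cycles and compute their means (weight / length). Sample:
  cycle 0 → 0: weight = 7, length = 1, mean = 7/1 ≈ 7.000
  cycle 1 → 1: weight = 5, length = 1, mean = 5/1 ≈ 5.000
  cycle 2 → 2: weight = 3, length = 1, mean = 3/1 ≈ 3.000
  cycle 0 → 1 → 0: weight = 12, length = 2, mean = 12/2 ≈ 6.000
  cycle 0 → 2 → 0: weight = 7, length = 2, mean = 7/2 ≈ 3.500
  cycle 1 → 0 → 1: weight = 12, length = 2, mean = 12/2 ≈ 6.000
Minimum mean = 3.000, attained e.g. along the cycle 2 → 2 with weight 3 and length 1. So λ(A) = 3/1 = 3.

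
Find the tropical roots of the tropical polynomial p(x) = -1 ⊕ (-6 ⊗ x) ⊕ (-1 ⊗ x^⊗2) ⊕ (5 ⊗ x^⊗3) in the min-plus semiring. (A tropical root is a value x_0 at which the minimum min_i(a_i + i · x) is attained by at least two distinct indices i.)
Roots: {-6, -5, 5}

Each tropical root is a break point of the lower envelope of the lines y = a_i + i · x (there are 4 lines, with slopes 0, 1, ..., 3). Only the lines that attain the minimum somewhere contribute to roots; other lines are dominated. Here the surviving (envelope) indices are i = 3, i = 2, i = 1, i = 0.
Intersections between consecutive envelope lines give the roots: for adjacent envelope indices i < j the intersection is x = (a_i − a_j) / (j − i). Reading off the sorted break points: {-6, -5, 5}.
Verification: at each break x_0, at least two indices attain the minimum of min_i(a_i + i · x_0).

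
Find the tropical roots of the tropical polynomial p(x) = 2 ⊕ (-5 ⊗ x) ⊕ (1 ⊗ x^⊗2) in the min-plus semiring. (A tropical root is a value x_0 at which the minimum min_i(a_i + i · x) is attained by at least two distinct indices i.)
Roots: {-6, 7}

Each tropical root is a break point of the lower envelope of the lines y = a_i + i · x (there are 3 lines, with slopes 0, 1, ..., 2). Only the lines that attain the minimum somewhere contribute to roots; other lines are dominated. Here the surviving (envelope) indices are i = 2, i = 1, i = 0.
Intersections between consecutive envelope lines give the roots: for adjacent envelope indices i < j the intersection is x = (a_i − a_j) / (j − i). Reading off the sorted break points: {-6, 7}.
Verification: at each break x_0, at least two indices attain the minimum of min_i(a_i + i · x_0).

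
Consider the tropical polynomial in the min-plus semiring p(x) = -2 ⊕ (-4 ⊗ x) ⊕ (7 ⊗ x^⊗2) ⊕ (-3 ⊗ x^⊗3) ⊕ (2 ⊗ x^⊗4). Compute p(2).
p(2) = -2

A tropical monomial a ⊗ x^⊗i evaluates to a + i · x. Evaluating each term at x = 2:
  Term 0 contributes -2 + 0 · 2 = -2
  Term 1 contributes -4 + 1 · 2 = -2
  Term 2 contributes 7 + 2 · 2 = 11
  Term 3 contributes -3 + 3 · 2 = 3
  Term 4 contributes 2 + 4 · 2 = 10
p(2) = ⊕ of these = min[-2, -2, 11, 3, 10] = -2.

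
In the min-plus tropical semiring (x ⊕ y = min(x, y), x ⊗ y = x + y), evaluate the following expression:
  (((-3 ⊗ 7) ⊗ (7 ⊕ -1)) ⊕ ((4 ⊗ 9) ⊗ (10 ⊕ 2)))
(((-3 ⊗ 7) ⊗ (7 ⊕ -1)) ⊕ ((4 ⊗ 9) ⊗ (10 ⊕ 2))) = 3

Expand innermost to outermost. Recall ⊕ takes the minimum of its arguments and ⊗ takes their sum. Working out the expression (((-3 ⊗ 7) ⊗ (7 ⊕ -1)) ⊕ ((4 ⊗ 9) ⊗ (10 ⊕ 2))) gives 3.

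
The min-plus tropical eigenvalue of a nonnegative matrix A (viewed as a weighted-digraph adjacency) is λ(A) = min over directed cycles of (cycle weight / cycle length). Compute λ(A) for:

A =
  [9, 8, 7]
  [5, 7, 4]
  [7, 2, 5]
λ(A) = 3

Enumerate directed cycles and compute their means (weight / length). Sample:
  cycle 0 → 0: weight = 9, length = 1, mean = 9/1 ≈ 9.000
  cycle 1 → 1: weight = 7, length = 1, mean = 7/1 ≈ 7.000
  cycle 2 → 2: weight = 5, length = 1, mean = 5/1 ≈ 5.000
  cycle 0 → 1 → 0: weight = 13, length = 2, mean = 13/2 ≈ 6.500
  cycle 0 → 2 → 0: weight = 14, length = 2, mean = 14/2 ≈ 7.000
  cycle 1 → 0 → 1: weight = 13, length = 2, mean = 13/2 ≈ 6.500
Minimum mean = 3.000, attained e.g. along the cycle 1 → 2 → 1 with weight 6 and length 2. So λ(A) = 6/2 = 3.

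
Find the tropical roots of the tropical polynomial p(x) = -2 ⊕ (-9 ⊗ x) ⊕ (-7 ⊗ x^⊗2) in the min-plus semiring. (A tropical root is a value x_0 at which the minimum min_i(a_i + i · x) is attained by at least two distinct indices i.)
Roots: {-2, 7}

Each tropical root is a break point of the lower envelope of the lines y = a_i + i · x (there are 3 lines, with slopes 0, 1, ..., 2). Only the lines that attain the minimum somewhere contribute to roots; other lines are dominated. Here the surviving (envelope) indices are i = 2, i = 1, i = 0.
Intersections between consecutive envelope lines give the roots: for adjacent envelope indices i < j the intersection is x = (a_i − a_j) / (j − i). Reading off the sorted break points: {-2, 7}.
Verification: at each break x_0, at least two indices attain the minimum of min_i(a_i + i · x_0).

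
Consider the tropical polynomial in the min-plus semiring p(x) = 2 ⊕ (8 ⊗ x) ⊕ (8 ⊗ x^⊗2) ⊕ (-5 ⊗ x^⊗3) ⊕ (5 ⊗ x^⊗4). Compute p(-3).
p(-3) = -14

A tropical monomial a ⊗ x^⊗i evaluates to a + i · x. Evaluating each term at x = -3:
  Term 0 contributes 2 + 0 · -3 = 2
  Term 1 contributes 8 + 1 · -3 = 5
  Term 2 contributes 8 + 2 · -3 = 2
  Term 3 contributes -5 + 3 · -3 = -14
  Term 4 contributes 5 + 4 · -3 = -7
p(-3) = ⊕ of these = min[2, 5, 2, -14, -7] = -14.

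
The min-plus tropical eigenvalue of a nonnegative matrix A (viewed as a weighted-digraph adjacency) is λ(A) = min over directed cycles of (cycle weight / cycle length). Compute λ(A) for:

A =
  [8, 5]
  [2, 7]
λ(A) = 7/2

Enumerate directed cycles and compute their means (weight / length). Sample:
  cycle 0 → 0: weight = 8, length = 1, mean = 8/1 ≈ 8.000
  cycle 1 → 1: weight = 7, length = 1, mean = 7/1 ≈ 7.000
  cycle 0 → 1 → 0: weight = 7, length = 2, mean = 7/2 ≈ 3.500
  cycle 1 → 0 → 1: weight = 7, length = 2, mean = 7/2 ≈ 3.500
Minimum mean = 3.500, attained e.g. along the cycle 0 → 1 → 0 with weight 7 and length 2. So λ(A) = 7/2 = 7/2.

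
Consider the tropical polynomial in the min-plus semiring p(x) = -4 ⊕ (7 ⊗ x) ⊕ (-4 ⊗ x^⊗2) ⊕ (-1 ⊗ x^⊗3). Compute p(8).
p(8) = -4

A tropical monomial a ⊗ x^⊗i evaluates to a + i · x. Evaluating each term at x = 8:
  Term 0 contributes -4 + 0 · 8 = -4
  Term 1 contributes 7 + 1 · 8 = 15
  Term 2 contributes -4 + 2 · 8 = 12
  Term 3 contributes -1 + 3 · 8 = 23
p(8) = ⊕ of these = min[-4, 15, 12, 23] = -4.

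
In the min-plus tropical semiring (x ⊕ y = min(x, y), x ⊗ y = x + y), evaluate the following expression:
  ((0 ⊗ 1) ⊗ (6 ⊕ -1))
((0 ⊗ 1) ⊗ (6 ⊕ -1)) = 0

Expand innermost to outermost. Recall ⊕ takes the minimum of its arguments and ⊗ takes their sum. Working out the expression ((0 ⊗ 1) ⊗ (6 ⊕ -1)) gives 0.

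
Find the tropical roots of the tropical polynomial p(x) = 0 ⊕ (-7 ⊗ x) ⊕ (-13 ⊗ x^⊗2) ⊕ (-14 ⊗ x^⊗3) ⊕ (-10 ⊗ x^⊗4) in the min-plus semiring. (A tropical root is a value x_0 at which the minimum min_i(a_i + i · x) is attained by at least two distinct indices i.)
Roots: {-4, 1, 6, 7}

Each tropical root is a break point of the lower envelope of the lines y = a_i + i · x (there are 5 lines, with slopes 0, 1, ..., 4). Only the lines that attain the minimum somewhere contribute to roots; other lines are dominated. Here the surviving (envelope) indices are i = 4, i = 3, i = 2, i = 1, i = 0.
Intersections between consecutive envelope lines give the roots: for adjacent envelope indices i < j the intersection is x = (a_i − a_j) / (j − i). Reading off the sorted break points: {-4, 1, 6, 7}.
Verification: at each break x_0, at least two indices attain the minimum of min_i(a_i + i · x_0).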